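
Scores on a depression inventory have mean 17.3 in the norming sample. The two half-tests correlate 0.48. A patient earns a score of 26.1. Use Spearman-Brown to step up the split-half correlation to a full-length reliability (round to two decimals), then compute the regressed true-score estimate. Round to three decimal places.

23.020

Spearman-Brown: ρ = 2r/(1 + r) = 2(0.48)/(1 + 0.48) = 0.960/1.48 = 0.6486 → 0.65
Kelley's formula gives T̂ = 0.65·26.1 + 0.35·17.3 = 16.965 + 6.055 = 23.0200.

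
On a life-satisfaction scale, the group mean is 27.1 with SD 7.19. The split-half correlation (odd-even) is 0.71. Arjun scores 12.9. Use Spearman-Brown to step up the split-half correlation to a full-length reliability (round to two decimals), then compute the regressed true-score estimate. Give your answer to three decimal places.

Spearman-Brown: ρ = 2r/(1 + r) = 2(0.71)/(1 + 0.71) = 1.420/1.71 = 0.8304 → 0.83
T̂ = ρX + (1 − ρ)μ
  = 0.83 × 12.9 + 0.17 × 27.1
  = 10.707 + 4.607
  = 15.3140
  ≈ 15.314

15.314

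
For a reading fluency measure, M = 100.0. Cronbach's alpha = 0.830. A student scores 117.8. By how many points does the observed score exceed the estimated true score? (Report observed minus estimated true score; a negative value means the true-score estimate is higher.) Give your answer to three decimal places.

T̂ = ρX + (1 − ρ)μ
  = 0.830 × 117.8 + 0.170 × 100.0
  = 97.7740 + 17.0000
  = 114.77400
  ≈ 114.7740
X − T̂ = 117.8 − 114.7740 = 3.0260 → 3.026

3.026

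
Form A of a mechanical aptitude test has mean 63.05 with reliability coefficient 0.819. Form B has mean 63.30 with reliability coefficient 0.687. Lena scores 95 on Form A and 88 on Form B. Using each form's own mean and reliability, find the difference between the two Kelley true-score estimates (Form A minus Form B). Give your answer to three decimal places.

8.948

T̂_A = 0.819(95) + 0.181(63.05) = 89.21705
T̂_B = 0.687(88) + 0.313(63.30) = 80.26890
T̂_A − T̂_B = 8.94815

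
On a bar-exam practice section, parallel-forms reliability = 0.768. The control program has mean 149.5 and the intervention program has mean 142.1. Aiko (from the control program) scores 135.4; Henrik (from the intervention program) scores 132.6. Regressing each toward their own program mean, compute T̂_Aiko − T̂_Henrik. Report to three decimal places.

3.867

T̂_Aiko = 0.768(135.4) + 0.232(149.5) = 138.67120
T̂_Henrik = 0.768(132.6) + 0.232(142.1) = 134.80400
Difference = 138.67120 − 134.80400 = 3.86720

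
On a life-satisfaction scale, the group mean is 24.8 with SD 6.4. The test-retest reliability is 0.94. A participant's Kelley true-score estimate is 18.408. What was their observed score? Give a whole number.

T̂ = ρX + (1 − ρ)μ  ⇒  X = (T̂ − (1 − ρ)μ) / ρ
X = (18.408 − 0.06 × 24.8) / 0.94 = (18.408 − 1.488) / 0.94 = 16.920 / 0.94 = 18.00

18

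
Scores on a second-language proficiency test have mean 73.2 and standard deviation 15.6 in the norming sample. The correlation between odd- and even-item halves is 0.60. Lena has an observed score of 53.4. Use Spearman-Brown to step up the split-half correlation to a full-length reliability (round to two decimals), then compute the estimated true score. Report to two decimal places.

58.35

Spearman-Brown: ρ = 2r/(1 + r) = 2(0.60)/(1 + 0.60) = 1.200/1.60 = 0.7500 → 0.75
T̂ = ρX + (1 − ρ)μ
  = 0.75 × 53.4 + 0.25 × 73.2
  = 40.050 + 18.300
  = 58.350
  ≈ 58.35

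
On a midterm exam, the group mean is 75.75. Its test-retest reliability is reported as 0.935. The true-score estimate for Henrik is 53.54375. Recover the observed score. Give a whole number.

52

T̂ = ρX + (1 − ρ)μ  ⇒  X = (T̂ − (1 − ρ)μ) / ρ
X = (53.54375 − 0.065 × 75.75) / 0.935 = (53.54375 − 4.92375) / 0.935 = 48.62000 / 0.935 = 52.00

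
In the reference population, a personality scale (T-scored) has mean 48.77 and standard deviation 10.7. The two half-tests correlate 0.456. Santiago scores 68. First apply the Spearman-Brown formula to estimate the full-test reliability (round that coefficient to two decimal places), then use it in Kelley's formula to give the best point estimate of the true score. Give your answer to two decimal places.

Spearman-Brown: ρ = 2r/(1 + r) = 2(0.456)/(1 + 0.456) = 0.9120/1.456 = 0.6264 → 0.63
Regress the observed score toward the mean by the unreliability: T̂ = 0.63·68 + 0.37·48.77 = 42.84 + 18.0449 = 60.885.

60.88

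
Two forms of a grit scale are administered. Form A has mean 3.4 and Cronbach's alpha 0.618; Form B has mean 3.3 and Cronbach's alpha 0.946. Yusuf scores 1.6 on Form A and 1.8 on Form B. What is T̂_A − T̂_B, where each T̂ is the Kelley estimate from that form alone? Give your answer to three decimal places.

T̂_A = 0.618(1.6) + 0.382(3.4) = 2.28760
T̂_B = 0.946(1.8) + 0.054(3.3) = 1.88100
T̂_A − T̂_B = 0.40660

0.407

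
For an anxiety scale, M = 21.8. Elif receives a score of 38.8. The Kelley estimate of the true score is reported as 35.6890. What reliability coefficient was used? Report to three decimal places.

T̂ = ρX + (1 − ρ)μ  ⇒  T̂ − μ = ρ(X − μ)
ρ = (T̂ − μ)/(X − μ) = (35.6890 − 21.8) / (38.8 − 21.8) = 13.8890 / 17.0 = 0.81700

0.817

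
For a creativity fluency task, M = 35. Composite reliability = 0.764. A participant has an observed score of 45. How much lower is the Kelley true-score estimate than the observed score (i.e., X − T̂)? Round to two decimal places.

T̂ = 0.764(45) + 0.236(35) = 34.380 + 8.260 = 42.6400 → 42.640
X − T̂ = 45 − 42.640 = 2.360 → 2.36

2.36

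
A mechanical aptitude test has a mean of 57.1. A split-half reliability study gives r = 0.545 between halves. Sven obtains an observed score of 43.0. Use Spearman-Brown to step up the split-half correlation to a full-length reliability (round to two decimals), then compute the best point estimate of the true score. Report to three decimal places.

Spearman-Brown: ρ = 2r/(1 + r) = 2(0.545)/(1 + 0.545) = 1.0900/1.545 = 0.7055 → 0.71
T̂ = ρX + (1 − ρ)μ
  = 0.71 × 43.0 + 0.29 × 57.1
  = 30.530 + 16.559
  = 47.0890
  ≈ 47.089

47.089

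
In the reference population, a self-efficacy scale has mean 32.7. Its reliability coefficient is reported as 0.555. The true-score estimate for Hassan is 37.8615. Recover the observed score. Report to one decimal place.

T̂ = ρX + (1 − ρ)μ  ⇒  X = (T̂ − (1 − ρ)μ) / ρ
X = (37.8615 − 0.445 × 32.7) / 0.555 = (37.8615 − 14.5515) / 0.555 = 23.3100 / 0.555 = 42.000

42.0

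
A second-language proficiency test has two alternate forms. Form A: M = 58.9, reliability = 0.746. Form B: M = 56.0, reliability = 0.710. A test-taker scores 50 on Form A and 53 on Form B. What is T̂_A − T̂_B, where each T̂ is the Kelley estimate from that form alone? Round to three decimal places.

T̂_A = 0.746(50) + 0.254(58.9) = 52.26060
T̂_B = 0.710(53) + 0.290(56.0) = 53.87000
T̂_A − T̂_B = -1.60940

-1.609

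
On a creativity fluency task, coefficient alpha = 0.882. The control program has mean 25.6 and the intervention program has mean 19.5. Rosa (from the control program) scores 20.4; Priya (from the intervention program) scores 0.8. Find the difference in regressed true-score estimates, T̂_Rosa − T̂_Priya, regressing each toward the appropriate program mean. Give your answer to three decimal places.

18.007

T̂_Rosa = 0.882(20.4) + 0.118(25.6) = 21.01360
T̂_Priya = 0.882(0.8) + 0.118(19.5) = 3.00660
Difference = 21.01360 − 3.00660 = 18.00700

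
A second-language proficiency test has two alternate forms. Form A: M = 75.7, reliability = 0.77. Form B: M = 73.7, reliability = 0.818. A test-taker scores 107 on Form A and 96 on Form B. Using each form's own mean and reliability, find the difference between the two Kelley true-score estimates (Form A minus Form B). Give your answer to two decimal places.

T̂_A = 0.77(107) + 0.23(75.7) = 99.8010
T̂_B = 0.818(96) + 0.182(73.7) = 91.9414
T̂_A − T̂_B = 7.8596

7.86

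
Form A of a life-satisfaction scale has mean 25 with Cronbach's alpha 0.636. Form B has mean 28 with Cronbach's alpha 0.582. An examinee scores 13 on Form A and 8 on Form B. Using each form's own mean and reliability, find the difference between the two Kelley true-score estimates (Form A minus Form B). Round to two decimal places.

1.01

T̂_A = 0.636(13) + 0.364(25) = 17.3680
T̂_B = 0.582(8) + 0.418(28) = 16.3600
T̂_A − T̂_B = 1.0080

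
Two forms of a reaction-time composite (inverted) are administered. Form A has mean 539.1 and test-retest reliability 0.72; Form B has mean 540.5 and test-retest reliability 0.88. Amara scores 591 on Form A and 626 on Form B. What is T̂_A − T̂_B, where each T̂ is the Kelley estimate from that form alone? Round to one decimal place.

-39.3

T̂_A = 0.72(591) + 0.28(539.1) = 576.468
T̂_B = 0.88(626) + 0.12(540.5) = 615.740
T̂_A − T̂_B = -39.272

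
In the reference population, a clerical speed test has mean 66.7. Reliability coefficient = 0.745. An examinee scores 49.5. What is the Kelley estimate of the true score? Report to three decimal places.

T̂ = 0.745(49.5) + 0.255(66.7) = 36.8775 + 17.0085 = 53.8860 → 53.886

53.886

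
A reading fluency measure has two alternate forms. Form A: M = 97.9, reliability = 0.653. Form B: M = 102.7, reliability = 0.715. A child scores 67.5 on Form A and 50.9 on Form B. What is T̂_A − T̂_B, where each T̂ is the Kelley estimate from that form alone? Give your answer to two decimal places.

T̂_A = 0.653(67.5) + 0.347(97.9) = 78.0488
T̂_B = 0.715(50.9) + 0.285(102.7) = 65.6630
T̂_A − T̂_B = 12.3858

12.39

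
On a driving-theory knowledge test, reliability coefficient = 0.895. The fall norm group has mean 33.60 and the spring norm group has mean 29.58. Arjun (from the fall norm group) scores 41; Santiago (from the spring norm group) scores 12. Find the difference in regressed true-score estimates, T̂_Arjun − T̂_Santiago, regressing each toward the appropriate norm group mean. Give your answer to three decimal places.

T̂_Arjun = 0.895(41) + 0.105(33.60) = 40.22300
T̂_Santiago = 0.895(12) + 0.105(29.58) = 13.84590
Difference = 40.22300 − 13.84590 = 26.37710

26.377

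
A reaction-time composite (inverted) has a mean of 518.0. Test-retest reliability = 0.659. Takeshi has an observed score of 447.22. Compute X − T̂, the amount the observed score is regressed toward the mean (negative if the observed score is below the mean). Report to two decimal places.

T̂ = 0.659(447.22) + 0.341(518.0) = 294.71798 + 176.6380 = 471.3560 → 471.356
X − T̂ = 447.22 − 471.356 = -24.136 → -24.14

-24.14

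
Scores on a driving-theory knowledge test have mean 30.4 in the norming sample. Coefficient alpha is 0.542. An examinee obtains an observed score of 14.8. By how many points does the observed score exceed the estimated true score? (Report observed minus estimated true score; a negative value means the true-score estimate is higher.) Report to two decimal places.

-7.14

T̂ = ρX + (1 − ρ)μ
  = 0.542 × 14.8 + 0.458 × 30.4
  = 8.0216 + 13.9232
  = 21.9448
  ≈ 21.945
X − T̂ = 14.8 − 21.945 = -7.145 → -7.14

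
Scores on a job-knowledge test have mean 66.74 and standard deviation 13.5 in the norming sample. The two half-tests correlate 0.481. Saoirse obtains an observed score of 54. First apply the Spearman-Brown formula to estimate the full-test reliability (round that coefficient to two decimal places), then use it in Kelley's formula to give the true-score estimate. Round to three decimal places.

Spearman-Brown: ρ = 2r/(1 + r) = 2(0.481)/(1 + 0.481) = 0.9620/1.481 = 0.6496 → 0.65
T̂ = ρX + (1 − ρ)μ
  = 0.65 × 54 + 0.35 × 66.74
  = 35.10 + 23.3590
  = 58.4590
  ≈ 58.459

58.459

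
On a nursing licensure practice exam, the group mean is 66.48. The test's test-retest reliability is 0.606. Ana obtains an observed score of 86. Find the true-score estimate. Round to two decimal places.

Regress the observed score toward the mean by the unreliability: T̂ = 0.606·86 + 0.394·66.48 = 52.116 + 26.19312 = 78.309.

78.31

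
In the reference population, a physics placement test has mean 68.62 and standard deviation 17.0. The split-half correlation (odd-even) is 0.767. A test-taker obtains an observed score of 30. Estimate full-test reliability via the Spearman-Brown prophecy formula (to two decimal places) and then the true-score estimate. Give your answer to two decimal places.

35.02

Spearman-Brown: ρ = 2r/(1 + r) = 2(0.767)/(1 + 0.767) = 1.5340/1.767 = 0.8681 → 0.87
Weight the observed score by reliability and the mean by (1 − reliability): T̂ = 0.87·30 + 0.13·68.62 = 26.10 + 8.9206 = 35.021.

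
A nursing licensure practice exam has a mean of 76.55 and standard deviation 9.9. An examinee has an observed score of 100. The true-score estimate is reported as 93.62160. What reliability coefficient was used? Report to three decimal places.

T̂ = ρX + (1 − ρ)μ  ⇒  T̂ − μ = ρ(X − μ)
ρ = (T̂ − μ)/(X − μ) = (93.62160 − 76.55) / (100 − 76.55) = 17.07160 / 23.45 = 0.72800

0.728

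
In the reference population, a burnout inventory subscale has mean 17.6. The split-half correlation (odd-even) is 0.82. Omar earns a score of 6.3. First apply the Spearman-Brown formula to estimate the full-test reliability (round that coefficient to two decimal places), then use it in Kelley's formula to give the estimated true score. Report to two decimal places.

Spearman-Brown: ρ = 2r/(1 + r) = 2(0.82)/(1 + 0.82) = 1.640/1.82 = 0.9011 → 0.90
T̂ = ρX + (1 − ρ)μ
  = 0.90 × 6.3 + 0.10 × 17.6
  = 5.670 + 1.760
  = 7.430
  ≈ 7.43

7.43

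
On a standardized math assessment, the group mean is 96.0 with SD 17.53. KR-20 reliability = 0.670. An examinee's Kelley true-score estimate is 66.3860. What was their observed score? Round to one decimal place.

51.8

T̂ = ρX + (1 − ρ)μ  ⇒  X = (T̂ − (1 − ρ)μ) / ρ
X = (66.3860 − 0.330 × 96.0) / 0.670 = (66.3860 − 31.6800) / 0.670 = 34.7060 / 0.670 = 51.800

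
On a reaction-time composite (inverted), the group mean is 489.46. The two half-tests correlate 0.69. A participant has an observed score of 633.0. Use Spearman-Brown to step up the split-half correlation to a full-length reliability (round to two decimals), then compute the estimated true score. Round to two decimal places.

607.16

Spearman-Brown: ρ = 2r/(1 + r) = 2(0.69)/(1 + 0.69) = 1.380/1.69 = 0.8166 → 0.82
T̂ = 0.82(633.0) + 0.18(489.46) = 519.060 + 88.1028 = 607.163 → 607.16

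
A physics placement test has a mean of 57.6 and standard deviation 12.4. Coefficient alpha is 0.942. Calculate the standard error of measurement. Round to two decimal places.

SEM = SD · √(1 − ρ) = 12.4 × √0.058 = 12.4 × 0.2408 = 2.986

2.99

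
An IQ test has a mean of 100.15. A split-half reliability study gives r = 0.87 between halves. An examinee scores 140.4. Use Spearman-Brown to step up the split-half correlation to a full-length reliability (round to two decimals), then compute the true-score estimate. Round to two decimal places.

Spearman-Brown: ρ = 2r/(1 + r) = 2(0.87)/(1 + 0.87) = 1.740/1.87 = 0.9305 → 0.93
T̂ = 0.93(140.4) + 0.07(100.15) = 130.572 + 7.0105 = 137.583 → 137.58

137.58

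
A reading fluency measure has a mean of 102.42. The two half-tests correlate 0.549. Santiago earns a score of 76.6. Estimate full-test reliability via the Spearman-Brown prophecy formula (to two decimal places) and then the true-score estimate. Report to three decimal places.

Spearman-Brown: ρ = 2r/(1 + r) = 2(0.549)/(1 + 0.549) = 1.0980/1.549 = 0.7088 → 0.71
T̂ = 0.71(76.6) + 0.29(102.42) = 54.386 + 29.7018 = 84.0878 → 84.088

84.088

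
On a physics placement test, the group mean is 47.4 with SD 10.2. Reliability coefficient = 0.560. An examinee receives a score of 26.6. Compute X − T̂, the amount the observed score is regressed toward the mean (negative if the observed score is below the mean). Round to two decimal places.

-9.15

Weight the observed score by reliability and the mean by (1 − reliability): T̂ = 0.560·26.6 + 0.440·47.4 = 14.8960 + 20.8560 = 35.7520.
X − T̂ = 26.6 − 35.752 = -9.152 → -9.15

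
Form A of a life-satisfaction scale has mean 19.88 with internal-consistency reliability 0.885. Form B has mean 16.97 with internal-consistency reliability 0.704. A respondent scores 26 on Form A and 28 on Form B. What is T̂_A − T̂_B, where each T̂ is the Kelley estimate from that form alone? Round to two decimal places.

0.56

T̂_A = 0.885(26) + 0.115(19.88) = 25.2962
T̂_B = 0.704(28) + 0.296(16.97) = 24.7351
T̂_A − T̂_B = 0.5611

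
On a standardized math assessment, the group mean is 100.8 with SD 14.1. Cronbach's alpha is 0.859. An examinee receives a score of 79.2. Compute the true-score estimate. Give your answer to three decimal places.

82.246

T̂ = 0.859(79.2) + 0.141(100.8) = 68.0328 + 14.2128 = 82.2456 → 82.246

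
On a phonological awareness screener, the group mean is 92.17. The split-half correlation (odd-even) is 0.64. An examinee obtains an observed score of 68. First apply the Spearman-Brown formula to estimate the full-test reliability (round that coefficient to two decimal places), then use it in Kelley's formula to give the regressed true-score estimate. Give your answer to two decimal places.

Spearman-Brown: ρ = 2r/(1 + r) = 2(0.64)/(1 + 0.64) = 1.280/1.64 = 0.7805 → 0.78
Regress the observed score toward the mean by the unreliability: T̂ = 0.78·68 + 0.22·92.17 = 53.04 + 20.2774 = 73.317.

73.32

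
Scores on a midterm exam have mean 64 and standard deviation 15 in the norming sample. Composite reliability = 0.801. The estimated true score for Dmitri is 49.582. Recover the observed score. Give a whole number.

46

T̂ = ρX + (1 − ρ)μ  ⇒  X = (T̂ − (1 − ρ)μ) / ρ
X = (49.582 − 0.199 × 64) / 0.801 = (49.582 − 12.736) / 0.801 = 36.846 / 0.801 = 46.00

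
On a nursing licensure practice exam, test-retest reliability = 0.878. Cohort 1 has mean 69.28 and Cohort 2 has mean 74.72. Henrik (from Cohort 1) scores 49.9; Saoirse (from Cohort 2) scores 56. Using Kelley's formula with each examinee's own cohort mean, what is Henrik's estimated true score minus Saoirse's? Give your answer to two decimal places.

T̂_Henrik = 0.878(49.9) + 0.122(69.28) = 52.2644
T̂_Saoirse = 0.878(56) + 0.122(74.72) = 58.2838
Difference = 52.2644 − 58.2838 = -6.0195

-6.02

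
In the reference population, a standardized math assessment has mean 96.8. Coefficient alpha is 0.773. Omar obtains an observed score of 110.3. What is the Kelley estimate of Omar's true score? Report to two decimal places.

Weight the observed score by reliability and the mean by (1 − reliability): T̂ = 0.773·110.3 + 0.227·96.8 = 85.2619 + 21.9736 = 107.236.

107.24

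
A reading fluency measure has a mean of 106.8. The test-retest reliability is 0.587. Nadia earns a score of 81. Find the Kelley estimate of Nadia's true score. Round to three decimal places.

91.655

T̂ = ρX + (1 − ρ)μ
  = 0.587 × 81 + 0.413 × 106.8
  = 47.547 + 44.1084
  = 91.6554
  ≈ 91.655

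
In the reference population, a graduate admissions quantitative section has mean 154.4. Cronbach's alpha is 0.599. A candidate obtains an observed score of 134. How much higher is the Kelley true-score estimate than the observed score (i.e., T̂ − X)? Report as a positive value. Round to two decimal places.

T̂ = 0.599(134) + 0.401(154.4) = 80.266 + 61.9144 = 142.1804 → 142.180
T̂ − X = 142.180 − 134 = 8.180 → 8.18

8.18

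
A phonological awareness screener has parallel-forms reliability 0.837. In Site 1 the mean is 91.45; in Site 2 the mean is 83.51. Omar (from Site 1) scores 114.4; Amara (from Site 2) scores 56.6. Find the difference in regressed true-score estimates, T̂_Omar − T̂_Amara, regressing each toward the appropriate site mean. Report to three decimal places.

T̂_Omar = 0.837(114.4) + 0.163(91.45) = 110.65915
T̂_Amara = 0.837(56.6) + 0.163(83.51) = 60.98633
Difference = 110.65915 − 60.98633 = 49.67282

49.673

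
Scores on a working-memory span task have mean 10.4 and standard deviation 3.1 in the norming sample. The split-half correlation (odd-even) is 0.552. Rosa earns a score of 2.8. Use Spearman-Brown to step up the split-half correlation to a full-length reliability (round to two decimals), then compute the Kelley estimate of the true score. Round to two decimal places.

Spearman-Brown: ρ = 2r/(1 + r) = 2(0.552)/(1 + 0.552) = 1.1040/1.552 = 0.7113 → 0.71
Kelley's formula gives T̂ = 0.71·2.8 + 0.29·10.4 = 1.988 + 3.016 = 5.004.

5.00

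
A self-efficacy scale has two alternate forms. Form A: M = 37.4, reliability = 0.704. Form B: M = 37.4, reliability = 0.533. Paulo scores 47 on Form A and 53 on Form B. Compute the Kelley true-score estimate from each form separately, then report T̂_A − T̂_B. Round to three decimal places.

-1.556

T̂_A = 0.704(47) + 0.296(37.4) = 44.15840
T̂_B = 0.533(53) + 0.467(37.4) = 45.71480
T̂_A − T̂_B = -1.55640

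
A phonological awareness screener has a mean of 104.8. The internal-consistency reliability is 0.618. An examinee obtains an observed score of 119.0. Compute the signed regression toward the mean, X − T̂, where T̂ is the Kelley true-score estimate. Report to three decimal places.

5.424

Weight the observed score by reliability and the mean by (1 − reliability): T̂ = 0.618·119.0 + 0.382·104.8 = 73.5420 + 40.0336 = 113.57560.
X − T̂ = 119.0 − 113.5756 = 5.4244 → 5.424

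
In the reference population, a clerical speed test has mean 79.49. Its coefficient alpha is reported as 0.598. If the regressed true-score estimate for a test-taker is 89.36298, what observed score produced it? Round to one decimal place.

96.0

T̂ = ρX + (1 − ρ)μ  ⇒  X = (T̂ − (1 − ρ)μ) / ρ
X = (89.36298 − 0.402 × 79.49) / 0.598 = (89.36298 − 31.95498) / 0.598 = 57.40800 / 0.598 = 96.000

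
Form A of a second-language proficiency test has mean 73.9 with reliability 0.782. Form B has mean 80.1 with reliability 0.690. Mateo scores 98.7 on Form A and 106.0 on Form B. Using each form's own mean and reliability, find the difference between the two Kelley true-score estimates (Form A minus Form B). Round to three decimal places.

-4.677

T̂_A = 0.782(98.7) + 0.218(73.9) = 93.29360
T̂_B = 0.690(106.0) + 0.310(80.1) = 97.97100
T̂_A − T̂_B = -4.67740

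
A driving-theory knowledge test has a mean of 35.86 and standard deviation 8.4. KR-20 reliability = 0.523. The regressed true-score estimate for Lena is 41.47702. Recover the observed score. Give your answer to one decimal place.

46.6

T̂ = ρX + (1 − ρ)μ  ⇒  X = (T̂ − (1 − ρ)μ) / ρ
X = (41.47702 − 0.477 × 35.86) / 0.523 = (41.47702 − 17.10522) / 0.523 = 24.37180 / 0.523 = 46.600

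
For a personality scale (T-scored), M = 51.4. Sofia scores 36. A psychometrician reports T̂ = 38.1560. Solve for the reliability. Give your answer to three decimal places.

T̂ = ρX + (1 − ρ)μ  ⇒  T̂ − μ = ρ(X − μ)
ρ = (T̂ − μ)/(X − μ) = (38.1560 − 51.4) / (36 − 51.4) = -13.2440 / -15.4 = 0.86000

0.860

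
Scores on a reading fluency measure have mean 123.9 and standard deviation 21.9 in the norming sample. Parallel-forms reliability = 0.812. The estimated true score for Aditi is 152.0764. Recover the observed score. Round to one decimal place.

158.6

T̂ = ρX + (1 − ρ)μ  ⇒  X = (T̂ − (1 − ρ)μ) / ρ
X = (152.0764 − 0.188 × 123.9) / 0.812 = (152.0764 − 23.2932) / 0.812 = 128.7832 / 0.812 = 158.600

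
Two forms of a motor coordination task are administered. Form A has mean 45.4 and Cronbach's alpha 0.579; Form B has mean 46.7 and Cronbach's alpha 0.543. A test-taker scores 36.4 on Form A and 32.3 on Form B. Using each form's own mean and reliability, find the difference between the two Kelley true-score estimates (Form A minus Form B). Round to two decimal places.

1.31

T̂_A = 0.579(36.4) + 0.421(45.4) = 40.1890
T̂_B = 0.543(32.3) + 0.457(46.7) = 38.8808
T̂_A − T̂_B = 1.3082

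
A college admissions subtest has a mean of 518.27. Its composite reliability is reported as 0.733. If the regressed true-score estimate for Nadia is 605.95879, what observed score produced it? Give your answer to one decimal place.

T̂ = ρX + (1 − ρ)μ  ⇒  X = (T̂ − (1 − ρ)μ) / ρ
X = (605.95879 − 0.267 × 518.27) / 0.733 = (605.95879 − 138.37809) / 0.733 = 467.58070 / 0.733 = 637.900

637.9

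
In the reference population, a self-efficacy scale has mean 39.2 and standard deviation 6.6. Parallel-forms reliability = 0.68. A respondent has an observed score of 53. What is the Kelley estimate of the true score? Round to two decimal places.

48.58

Weight the observed score by reliability and the mean by (1 − reliability): T̂ = 0.68·53 + 0.32·39.2 = 36.04 + 12.544 = 48.584.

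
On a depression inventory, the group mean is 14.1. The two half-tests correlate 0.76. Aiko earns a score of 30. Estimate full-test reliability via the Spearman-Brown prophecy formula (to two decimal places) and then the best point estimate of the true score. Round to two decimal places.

Spearman-Brown: ρ = 2r/(1 + r) = 2(0.76)/(1 + 0.76) = 1.520/1.76 = 0.8636 → 0.86
T̂ = ρX + (1 − ρ)μ
  = 0.86 × 30 + 0.14 × 14.1
  = 25.80 + 1.974
  = 27.774
  ≈ 27.77

27.77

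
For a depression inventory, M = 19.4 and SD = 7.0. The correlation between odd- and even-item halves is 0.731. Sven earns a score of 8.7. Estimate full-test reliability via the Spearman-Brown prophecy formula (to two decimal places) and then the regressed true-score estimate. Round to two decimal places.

10.41

Spearman-Brown: ρ = 2r/(1 + r) = 2(0.731)/(1 + 0.731) = 1.4620/1.731 = 0.8446 → 0.84
Weight the observed score by reliability and the mean by (1 − reliability): T̂ = 0.84·8.7 + 0.16·19.4 = 7.308 + 3.104 = 10.412.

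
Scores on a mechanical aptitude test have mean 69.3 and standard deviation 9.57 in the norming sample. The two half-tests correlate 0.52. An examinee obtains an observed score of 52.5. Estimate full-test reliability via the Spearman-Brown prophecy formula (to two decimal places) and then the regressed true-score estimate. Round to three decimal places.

Spearman-Brown: ρ = 2r/(1 + r) = 2(0.52)/(1 + 0.52) = 1.040/1.52 = 0.6842 → 0.68
Regress the observed score toward the mean by the unreliability: T̂ = 0.68·52.5 + 0.32·69.3 = 35.700 + 22.176 = 57.8760.

57.876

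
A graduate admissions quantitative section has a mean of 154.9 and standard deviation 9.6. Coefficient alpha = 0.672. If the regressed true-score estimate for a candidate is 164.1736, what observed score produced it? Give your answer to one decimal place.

T̂ = ρX + (1 − ρ)μ  ⇒  X = (T̂ − (1 − ρ)μ) / ρ
X = (164.1736 − 0.328 × 154.9) / 0.672 = (164.1736 − 50.8072) / 0.672 = 113.3664 / 0.672 = 168.700

168.7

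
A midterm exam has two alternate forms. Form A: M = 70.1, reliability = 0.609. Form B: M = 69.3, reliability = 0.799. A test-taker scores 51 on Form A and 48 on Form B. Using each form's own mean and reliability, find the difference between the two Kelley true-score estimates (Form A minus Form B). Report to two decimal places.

6.19

T̂_A = 0.609(51) + 0.391(70.1) = 58.4681
T̂_B = 0.799(48) + 0.201(69.3) = 52.2813
T̂_A − T̂_B = 6.1868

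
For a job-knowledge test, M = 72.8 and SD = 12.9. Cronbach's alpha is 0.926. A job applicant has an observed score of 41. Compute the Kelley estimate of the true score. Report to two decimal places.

T̂ = ρX + (1 − ρ)μ
  = 0.926 × 41 + 0.074 × 72.8
  = 37.966 + 5.3872
  = 43.353
  ≈ 43.35

43.35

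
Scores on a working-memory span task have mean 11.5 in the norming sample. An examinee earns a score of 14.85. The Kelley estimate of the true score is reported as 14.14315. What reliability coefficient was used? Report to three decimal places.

0.789

T̂ = ρX + (1 − ρ)μ  ⇒  T̂ − μ = ρ(X − μ)
ρ = (T̂ − μ)/(X − μ) = (14.14315 − 11.5) / (14.85 − 11.5) = 2.64315 / 3.35 = 0.78900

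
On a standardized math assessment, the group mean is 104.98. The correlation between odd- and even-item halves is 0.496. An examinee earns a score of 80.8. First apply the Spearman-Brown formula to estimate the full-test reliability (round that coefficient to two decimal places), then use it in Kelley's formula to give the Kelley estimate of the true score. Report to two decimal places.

89.02

Spearman-Brown: ρ = 2r/(1 + r) = 2(0.496)/(1 + 0.496) = 0.9920/1.496 = 0.6631 → 0.66
T̂ = 0.66(80.8) + 0.34(104.98) = 53.328 + 35.6932 = 89.021 → 89.02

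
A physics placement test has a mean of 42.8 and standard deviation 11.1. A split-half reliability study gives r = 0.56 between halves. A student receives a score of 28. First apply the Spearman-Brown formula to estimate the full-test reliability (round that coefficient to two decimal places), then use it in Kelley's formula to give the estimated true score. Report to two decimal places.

32.14

Spearman-Brown: ρ = 2r/(1 + r) = 2(0.56)/(1 + 0.56) = 1.120/1.56 = 0.7179 → 0.72
T̂ = 0.72(28) + 0.28(42.8) = 20.16 + 11.984 = 32.144 → 32.14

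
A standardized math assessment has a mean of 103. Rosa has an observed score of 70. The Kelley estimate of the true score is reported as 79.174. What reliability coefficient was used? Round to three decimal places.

0.722

T̂ = ρX + (1 − ρ)μ  ⇒  T̂ − μ = ρ(X − μ)
ρ = (T̂ − μ)/(X − μ) = (79.174 − 103) / (70 − 103) = -23.826 / -33.0 = 0.72200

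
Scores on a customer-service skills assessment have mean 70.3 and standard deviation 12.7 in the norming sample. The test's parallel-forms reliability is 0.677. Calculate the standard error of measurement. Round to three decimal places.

7.218

SEM = SD · √(1 − ρ) = 12.7 × √0.323 = 12.7 × 0.5683 = 7.2178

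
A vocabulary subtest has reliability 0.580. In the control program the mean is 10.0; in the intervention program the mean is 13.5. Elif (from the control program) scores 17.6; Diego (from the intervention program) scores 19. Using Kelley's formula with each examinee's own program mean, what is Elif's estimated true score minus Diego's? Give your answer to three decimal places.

-2.282

T̂_Elif = 0.580(17.6) + 0.420(10.0) = 14.40800
T̂_Diego = 0.580(19) + 0.420(13.5) = 16.69000
Difference = 14.40800 − 16.69000 = -2.28200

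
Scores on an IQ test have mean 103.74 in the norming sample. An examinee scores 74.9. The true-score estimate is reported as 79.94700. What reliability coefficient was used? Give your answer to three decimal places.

T̂ = ρX + (1 − ρ)μ  ⇒  T̂ − μ = ρ(X − μ)
ρ = (T̂ − μ)/(X − μ) = (79.94700 − 103.74) / (74.9 − 103.74) = -23.79300 / -28.84 = 0.82500

0.825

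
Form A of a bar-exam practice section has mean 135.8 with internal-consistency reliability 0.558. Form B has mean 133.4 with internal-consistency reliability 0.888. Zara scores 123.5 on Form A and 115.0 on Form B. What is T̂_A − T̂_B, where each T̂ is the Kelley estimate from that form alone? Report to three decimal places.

T̂_A = 0.558(123.5) + 0.442(135.8) = 128.93660
T̂_B = 0.888(115.0) + 0.112(133.4) = 117.06080
T̂_A − T̂_B = 11.87580

11.876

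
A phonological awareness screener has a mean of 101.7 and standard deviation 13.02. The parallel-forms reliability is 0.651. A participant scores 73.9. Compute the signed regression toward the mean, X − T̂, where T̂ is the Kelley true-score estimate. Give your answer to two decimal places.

-9.70

Kelley's formula gives T̂ = 0.651·73.9 + 0.349·101.7 = 48.1089 + 35.4933 = 83.6022.
X − T̂ = 73.9 − 83.602 = -9.702 → -9.70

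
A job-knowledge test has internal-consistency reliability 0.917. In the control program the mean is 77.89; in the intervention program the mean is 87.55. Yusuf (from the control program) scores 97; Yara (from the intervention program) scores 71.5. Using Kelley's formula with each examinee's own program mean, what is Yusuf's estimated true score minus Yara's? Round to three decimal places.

22.582

T̂_Yusuf = 0.917(97) + 0.083(77.89) = 95.41387
T̂_Yara = 0.917(71.5) + 0.083(87.55) = 72.83215
Difference = 95.41387 − 72.83215 = 22.58172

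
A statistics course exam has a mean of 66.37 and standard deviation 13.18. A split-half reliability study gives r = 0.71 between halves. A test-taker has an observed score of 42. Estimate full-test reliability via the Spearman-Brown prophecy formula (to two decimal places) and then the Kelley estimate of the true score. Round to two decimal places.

Spearman-Brown: ρ = 2r/(1 + r) = 2(0.71)/(1 + 0.71) = 1.420/1.71 = 0.8304 → 0.83
T̂ = ρX + (1 − ρ)μ
  = 0.83 × 42 + 0.17 × 66.37
  = 34.86 + 11.2829
  = 46.143
  ≈ 46.14

46.14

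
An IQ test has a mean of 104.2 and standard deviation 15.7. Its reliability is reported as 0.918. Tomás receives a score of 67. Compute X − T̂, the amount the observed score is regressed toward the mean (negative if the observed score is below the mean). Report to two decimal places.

-3.05

T̂ = 0.918(67) + 0.082(104.2) = 61.506 + 8.5444 = 70.0504 → 70.050
X − T̂ = 67 − 70.050 = -3.050 → -3.05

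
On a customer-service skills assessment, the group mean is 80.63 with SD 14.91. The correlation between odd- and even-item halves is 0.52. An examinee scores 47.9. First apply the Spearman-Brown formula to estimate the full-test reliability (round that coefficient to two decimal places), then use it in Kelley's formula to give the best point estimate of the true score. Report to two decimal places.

58.37

Spearman-Brown: ρ = 2r/(1 + r) = 2(0.52)/(1 + 0.52) = 1.040/1.52 = 0.6842 → 0.68
T̂ = 0.68(47.9) + 0.32(80.63) = 32.572 + 25.8016 = 58.374 → 58.37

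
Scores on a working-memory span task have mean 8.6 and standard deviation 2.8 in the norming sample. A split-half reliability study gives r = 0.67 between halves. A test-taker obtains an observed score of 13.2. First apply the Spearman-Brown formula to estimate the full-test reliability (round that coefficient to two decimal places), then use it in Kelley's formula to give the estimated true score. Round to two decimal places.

12.28

Spearman-Brown: ρ = 2r/(1 + r) = 2(0.67)/(1 + 0.67) = 1.340/1.67 = 0.8024 → 0.80
T̂ = ρX + (1 − ρ)μ
  = 0.80 × 13.2 + 0.20 × 8.6
  = 10.560 + 1.720
  = 12.280
  ≈ 12.28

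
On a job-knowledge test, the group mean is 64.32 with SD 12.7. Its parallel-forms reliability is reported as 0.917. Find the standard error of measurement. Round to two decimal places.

3.66

SEM = SD · √(1 − ρ) = 12.7 × √0.083 = 12.7 × 0.2881 = 3.659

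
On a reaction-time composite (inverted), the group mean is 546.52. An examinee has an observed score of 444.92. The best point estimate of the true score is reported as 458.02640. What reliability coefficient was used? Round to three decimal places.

0.871

T̂ = ρX + (1 − ρ)μ  ⇒  T̂ − μ = ρ(X − μ)
ρ = (T̂ − μ)/(X − μ) = (458.02640 − 546.52) / (444.92 − 546.52) = -88.49360 / -101.60 = 0.87100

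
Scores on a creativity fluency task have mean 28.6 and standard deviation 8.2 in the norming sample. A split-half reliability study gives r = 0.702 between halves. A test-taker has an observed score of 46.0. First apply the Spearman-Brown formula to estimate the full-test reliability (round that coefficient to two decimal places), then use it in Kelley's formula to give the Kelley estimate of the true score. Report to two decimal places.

42.87

Spearman-Brown: ρ = 2r/(1 + r) = 2(0.702)/(1 + 0.702) = 1.4040/1.702 = 0.8249 → 0.82
T̂ = 0.82(46.0) + 0.18(28.6) = 37.720 + 5.148 = 42.868 → 42.87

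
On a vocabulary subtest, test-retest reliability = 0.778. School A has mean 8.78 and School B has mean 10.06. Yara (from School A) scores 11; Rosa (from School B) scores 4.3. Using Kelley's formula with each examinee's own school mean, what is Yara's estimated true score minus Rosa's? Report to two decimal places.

T̂_Yara = 0.778(11) + 0.222(8.78) = 10.5072
T̂_Rosa = 0.778(4.3) + 0.222(10.06) = 5.5787
Difference = 10.5072 − 5.5787 = 4.9284

4.93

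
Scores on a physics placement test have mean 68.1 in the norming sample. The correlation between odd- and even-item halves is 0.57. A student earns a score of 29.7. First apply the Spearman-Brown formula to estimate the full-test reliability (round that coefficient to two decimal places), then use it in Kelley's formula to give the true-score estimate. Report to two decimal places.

Spearman-Brown: ρ = 2r/(1 + r) = 2(0.57)/(1 + 0.57) = 1.140/1.57 = 0.7261 → 0.73
T̂ = ρX + (1 − ρ)μ
  = 0.73 × 29.7 + 0.27 × 68.1
  = 21.681 + 18.387
  = 40.068
  ≈ 40.07

40.07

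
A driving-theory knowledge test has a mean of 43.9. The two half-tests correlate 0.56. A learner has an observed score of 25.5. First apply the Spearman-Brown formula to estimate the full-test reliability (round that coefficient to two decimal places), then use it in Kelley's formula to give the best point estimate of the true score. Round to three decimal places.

Spearman-Brown: ρ = 2r/(1 + r) = 2(0.56)/(1 + 0.56) = 1.120/1.56 = 0.7179 → 0.72
T̂ = ρX + (1 − ρ)μ
  = 0.72 × 25.5 + 0.28 × 43.9
  = 18.360 + 12.292
  = 30.6520
  ≈ 30.652

30.652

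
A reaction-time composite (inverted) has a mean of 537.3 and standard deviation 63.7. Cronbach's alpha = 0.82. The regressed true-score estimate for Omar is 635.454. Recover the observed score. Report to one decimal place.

657.0

T̂ = ρX + (1 − ρ)μ  ⇒  X = (T̂ − (1 − ρ)μ) / ρ
X = (635.454 − 0.18 × 537.3) / 0.82 = (635.454 − 96.714) / 0.82 = 538.740 / 0.82 = 657.000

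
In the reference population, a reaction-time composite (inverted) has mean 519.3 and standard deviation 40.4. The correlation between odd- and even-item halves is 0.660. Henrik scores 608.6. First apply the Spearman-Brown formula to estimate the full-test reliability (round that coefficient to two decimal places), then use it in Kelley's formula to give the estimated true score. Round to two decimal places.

Spearman-Brown: ρ = 2r/(1 + r) = 2(0.660)/(1 + 0.660) = 1.3200/1.660 = 0.7952 → 0.80
Regress the observed score toward the mean by the unreliability: T̂ = 0.80·608.6 + 0.20·519.3 = 486.880 + 103.860 = 590.740.

590.74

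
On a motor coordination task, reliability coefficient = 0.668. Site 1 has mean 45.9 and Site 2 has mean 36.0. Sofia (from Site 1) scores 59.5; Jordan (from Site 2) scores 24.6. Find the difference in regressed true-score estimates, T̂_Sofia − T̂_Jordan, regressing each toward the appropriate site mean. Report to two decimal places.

T̂_Sofia = 0.668(59.5) + 0.332(45.9) = 54.9848
T̂_Jordan = 0.668(24.6) + 0.332(36.0) = 28.3848
Difference = 54.9848 − 28.3848 = 26.6000

26.60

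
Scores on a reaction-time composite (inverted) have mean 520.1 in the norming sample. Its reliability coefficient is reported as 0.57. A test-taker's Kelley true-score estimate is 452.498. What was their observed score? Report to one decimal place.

T̂ = ρX + (1 − ρ)μ  ⇒  X = (T̂ − (1 − ρ)μ) / ρ
X = (452.498 − 0.43 × 520.1) / 0.57 = (452.498 − 223.643) / 0.57 = 228.855 / 0.57 = 401.500

401.5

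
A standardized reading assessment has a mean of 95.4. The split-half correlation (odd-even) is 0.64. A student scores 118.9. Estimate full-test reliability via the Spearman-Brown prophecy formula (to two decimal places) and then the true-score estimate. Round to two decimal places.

Spearman-Brown: ρ = 2r/(1 + r) = 2(0.64)/(1 + 0.64) = 1.280/1.64 = 0.7805 → 0.78
Kelley's formula gives T̂ = 0.78·118.9 + 0.22·95.4 = 92.742 + 20.988 = 113.730.

113.73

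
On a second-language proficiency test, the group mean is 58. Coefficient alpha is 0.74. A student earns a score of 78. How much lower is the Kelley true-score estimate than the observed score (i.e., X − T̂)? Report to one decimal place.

T̂ = ρX + (1 − ρ)μ
  = 0.74 × 78 + 0.26 × 58
  = 57.72 + 15.08
  = 72.800
  ≈ 72.80
X − T̂ = 78 − 72.80 = 5.20 → 5.2

5.2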